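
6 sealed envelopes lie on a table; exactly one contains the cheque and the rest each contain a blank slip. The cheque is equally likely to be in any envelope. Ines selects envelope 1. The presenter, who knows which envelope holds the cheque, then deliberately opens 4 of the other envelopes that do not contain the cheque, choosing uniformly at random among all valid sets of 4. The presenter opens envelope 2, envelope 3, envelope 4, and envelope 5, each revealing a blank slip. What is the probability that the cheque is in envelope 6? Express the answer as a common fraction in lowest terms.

5/6

Consider each possible location of the cheque in turn.
If it is in envelope 1 (prior 1/6): the presenter has 5 equally likely choices, so probability 1/5; weight (1/6)·(1/5) = 1/30.
If it is in any of envelopes 2, 3, 4, and 5 (prior 1/6 each): that envelope was opened and seen not to hold the prize — ruled out; weight (1/6)·0 = 0 each.
If it is in envelope 6 (prior 1/6): the presenter has no choice, probability 1; weight (1/6)·1 = 1/6.
The weights sum to 1/5.
So P(the cheque in envelope 6 | the presenter opened envelope 2, envelope 3, envelope 4, and envelope 5) = (1/6) / (1/5) = 5/6.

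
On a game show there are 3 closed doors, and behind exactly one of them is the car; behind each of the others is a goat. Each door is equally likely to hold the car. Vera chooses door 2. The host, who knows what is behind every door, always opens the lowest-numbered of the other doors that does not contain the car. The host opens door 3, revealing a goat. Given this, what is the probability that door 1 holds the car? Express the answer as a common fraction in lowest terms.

Condition on the true location of the car.
If it is behind door 1 (prior 1/3): door 3 is the lowest-numbered option available, probability 1; weight (1/3)·1 = 1/3.
If it is behind door 2 (prior 1/3): the host would have opened door 1 instead, probability 0; weight (1/3)·0 = 0.
If it is behind door 3 (prior 1/3): the host opened door 3, so this case is ruled out; weight (1/3)·0 = 0.
The weights sum to 1/3.
So P(the car behind door 1 | the host opened door 3) = (1/3) / (1/3) = 1.

1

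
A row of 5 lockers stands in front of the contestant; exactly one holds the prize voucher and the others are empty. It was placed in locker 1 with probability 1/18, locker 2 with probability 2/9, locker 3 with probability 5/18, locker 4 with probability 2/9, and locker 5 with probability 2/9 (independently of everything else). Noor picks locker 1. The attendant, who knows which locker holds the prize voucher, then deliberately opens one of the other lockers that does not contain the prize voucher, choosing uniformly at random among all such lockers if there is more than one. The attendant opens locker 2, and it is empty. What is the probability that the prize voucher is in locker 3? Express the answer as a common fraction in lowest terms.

4/11

Condition on the true location of the prize voucher.
If it is in locker 1 (prior 1/18): the attendant has 4 equally likely choices, so probability 1/4; weight (1/18)·(1/4) = 1/72.
If it is in locker 2 (prior 2/9): the attendant opened locker 2, so this case is ruled out; weight (2/9)·0 = 0.
If it is in locker 3 (prior 5/18): the attendant has 3 equally likely choices, so probability 1/3; weight (5/18)·(1/3) = 5/54.
If it is in either of lockers 4 and 5 (prior 2/9 each): the attendant has 3 equally likely choices, so probability 1/3; weight (2/9)·(1/3) = 2/27 each.
The weights sum to 55/216.
So P(the prize voucher in locker 3 | the attendant opened locker 2) = (5/54) / (55/216) = 4/11.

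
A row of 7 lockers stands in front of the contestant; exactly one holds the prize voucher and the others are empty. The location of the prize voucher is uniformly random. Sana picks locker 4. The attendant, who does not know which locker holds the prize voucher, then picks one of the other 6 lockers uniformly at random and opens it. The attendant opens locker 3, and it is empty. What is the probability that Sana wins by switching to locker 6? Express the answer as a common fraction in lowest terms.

Because the attendant chose which locker to open without knowing where the prize voucher is, the choice is independent of the prize location. Learning that locker 3 does not hold the prize voucher simply rules out that one location and leaves the remaining 6 lockers still equally likely by symmetry.
So P(the prize voucher in locker 6) = 1/6.

1/6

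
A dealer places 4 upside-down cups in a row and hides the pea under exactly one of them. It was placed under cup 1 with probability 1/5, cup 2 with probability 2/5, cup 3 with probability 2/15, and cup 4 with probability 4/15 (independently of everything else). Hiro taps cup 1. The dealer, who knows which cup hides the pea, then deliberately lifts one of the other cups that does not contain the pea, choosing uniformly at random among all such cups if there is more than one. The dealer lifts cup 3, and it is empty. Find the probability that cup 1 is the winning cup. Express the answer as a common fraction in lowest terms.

1/6

Consider each possible location of the pea in turn.
If it is under cup 1 (prior 1/5): the dealer has 3 equally likely choices, so probability 1/3; weight (1/5)·(1/3) = 1/15.
If it is under cup 2 (prior 2/5): the dealer has 2 equally likely choices, so probability 1/2; weight (2/5)·(1/2) = 1/5.
If it is under cup 3 (prior 2/15): the dealer opened cup 3, so this case is ruled out; weight (2/15)·0 = 0.
If it is under cup 4 (prior 4/15): the dealer has 2 equally likely choices, so probability 1/2; weight (4/15)·(1/2) = 2/15.
The weights sum to 2/5.
So P(the pea under cup 1 | the dealer opened cup 3) = (1/15) / (2/5) = 1/6.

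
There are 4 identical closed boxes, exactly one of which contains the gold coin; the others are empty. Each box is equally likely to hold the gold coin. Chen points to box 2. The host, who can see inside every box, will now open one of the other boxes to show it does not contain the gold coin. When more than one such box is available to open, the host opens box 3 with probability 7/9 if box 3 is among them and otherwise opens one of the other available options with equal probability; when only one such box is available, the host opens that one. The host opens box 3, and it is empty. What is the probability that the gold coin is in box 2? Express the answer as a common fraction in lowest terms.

Condition on the true location of the gold coin.
If it is in any of boxes 1, 2, and 4 (prior 1/4 each): box 3 is available, opened with probability 7/9; weight (1/4)·(7/9) = 7/36 each.
If it is in box 3 (prior 1/4): the host opened box 3, so this case is ruled out; weight (1/4)·0 = 0.
The weights sum to 7/12.
So P(the gold coin in box 2 | the host opened box 3) = (7/36) / (7/12) = 1/3.

1/3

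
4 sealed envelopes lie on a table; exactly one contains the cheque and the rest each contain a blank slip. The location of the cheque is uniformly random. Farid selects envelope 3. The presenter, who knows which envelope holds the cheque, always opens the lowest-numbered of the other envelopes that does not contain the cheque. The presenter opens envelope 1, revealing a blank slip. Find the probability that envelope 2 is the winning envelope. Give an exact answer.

Apply Bayes' rule, conditioning on where the cheque actually is.
If it is in envelope 1 (prior 1/4): the presenter opened envelope 1, so this case is ruled out; weight (1/4)·0 = 0.
If it is in any of envelopes 2, 3, and 4 (prior 1/4 each): envelope 1 is the lowest-numbered option available, probability 1; weight (1/4)·1 = 1/4 each.
The weights sum to 3/4.
So P(the cheque in envelope 2 | the presenter opened envelope 1) = (1/4) / (3/4) = 1/3.

1/3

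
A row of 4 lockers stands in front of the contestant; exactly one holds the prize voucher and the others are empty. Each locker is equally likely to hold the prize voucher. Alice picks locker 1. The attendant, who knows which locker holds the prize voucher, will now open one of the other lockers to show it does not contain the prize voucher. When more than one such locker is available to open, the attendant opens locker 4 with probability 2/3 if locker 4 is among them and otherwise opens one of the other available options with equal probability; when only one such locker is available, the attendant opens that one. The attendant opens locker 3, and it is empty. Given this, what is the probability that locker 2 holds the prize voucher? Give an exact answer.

1/3

Consider each possible location of the prize voucher in turn.
If it is in locker 1 (prior 1/4): locker 4 is available but not opened; locker 3 gets probability (1 − 2/3)/2 = 1/6; weight (1/4)·(1/6) = 1/24.
If it is in locker 2 (prior 1/4): locker 4 is available but not opened, probability 1/3; weight (1/4)·(1/3) = 1/12.
If it is in locker 3 (prior 1/4): the attendant opened locker 3, so this case is ruled out; weight (1/4)·0 = 0.
If it is in locker 4 (prior 1/4): locker 4 holds the prize so is unavailable; the attendant chooses uniformly among the 2 others, probability 1/2; weight (1/4)·(1/2) = 1/8.
The weights sum to 1/4.
So P(the prize voucher in locker 2 | the attendant opened locker 3) = (1/12) / (1/4) = 1/3.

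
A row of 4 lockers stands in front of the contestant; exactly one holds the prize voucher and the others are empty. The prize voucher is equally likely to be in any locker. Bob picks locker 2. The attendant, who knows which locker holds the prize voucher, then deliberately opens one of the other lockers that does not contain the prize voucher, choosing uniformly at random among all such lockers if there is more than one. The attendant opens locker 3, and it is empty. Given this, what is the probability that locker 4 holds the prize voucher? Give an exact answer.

Consider each possible location of the prize voucher in turn.
If it is in either of lockers 1 and 4 (prior 1/4 each): the attendant has 2 equally likely choices, so probability 1/2; weight (1/4)·(1/2) = 1/8 each.
If it is in locker 2 (prior 1/4): the attendant has 3 equally likely choices, so probability 1/3; weight (1/4)·(1/3) = 1/12.
If it is in locker 3 (prior 1/4): the attendant opened locker 3, so this case is ruled out; weight (1/4)·0 = 0.
The weights sum to 1/3.
So P(the prize voucher in locker 4 | the attendant opened locker 3) = (1/8) / (1/3) = 3/8.

3/8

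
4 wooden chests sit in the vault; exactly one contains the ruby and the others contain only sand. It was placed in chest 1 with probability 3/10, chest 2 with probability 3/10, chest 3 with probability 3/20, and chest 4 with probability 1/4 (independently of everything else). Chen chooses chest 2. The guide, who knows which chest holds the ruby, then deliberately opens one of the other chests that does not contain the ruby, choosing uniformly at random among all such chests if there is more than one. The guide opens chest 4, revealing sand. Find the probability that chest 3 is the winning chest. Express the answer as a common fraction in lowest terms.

3/13

Apply Bayes' rule, conditioning on where the ruby actually is.
If it is in chest 1 (prior 3/10): the guide has 2 equally likely choices, so probability 1/2; weight (3/10)·(1/2) = 3/20.
If it is in chest 2 (prior 3/10): the guide has 3 equally likely choices, so probability 1/3; weight (3/10)·(1/3) = 1/10.
If it is in chest 3 (prior 3/20): the guide has 2 equally likely choices, so probability 1/2; weight (3/20)·(1/2) = 3/40.
If it is in chest 4 (prior 1/4): the guide opened chest 4, so this case is ruled out; weight (1/4)·0 = 0.
The weights sum to 13/40.
So P(the ruby in chest 3 | the guide opened chest 4) = (3/40) / (13/40) = 3/13.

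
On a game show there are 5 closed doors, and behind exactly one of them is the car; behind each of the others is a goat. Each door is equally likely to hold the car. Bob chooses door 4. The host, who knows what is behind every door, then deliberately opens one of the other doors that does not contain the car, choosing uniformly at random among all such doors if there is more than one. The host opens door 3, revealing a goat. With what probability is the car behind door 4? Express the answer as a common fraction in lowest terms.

1/5

Condition on the true location of the car.
If it is behind any of doors 1, 2, and 5 (prior 1/5 each): the host has 3 equally likely choices, so probability 1/3; weight (1/5)·(1/3) = 1/15 each.
If it is behind door 3 (prior 1/5): the host opened door 3, so this case is ruled out; weight (1/5)·0 = 0.
If it is behind door 4 (prior 1/5): the host has 4 equally likely choices, so probability 1/4; weight (1/5)·(1/4) = 1/20.
The weights sum to 1/4.
So P(the car behind door 4 | the host opened door 3) = (1/20) / (1/4) = 1/5.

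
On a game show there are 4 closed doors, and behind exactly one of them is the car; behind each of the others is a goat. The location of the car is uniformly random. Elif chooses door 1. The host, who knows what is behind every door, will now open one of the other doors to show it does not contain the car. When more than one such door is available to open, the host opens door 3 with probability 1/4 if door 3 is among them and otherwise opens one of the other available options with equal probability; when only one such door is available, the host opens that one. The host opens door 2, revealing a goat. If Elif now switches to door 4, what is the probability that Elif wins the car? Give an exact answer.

6/13

Apply Bayes' rule, conditioning on where the car actually is.
If it is behind door 1 (prior 1/4): door 3 is available but not opened; door 2 gets probability (1 − 1/4)/2 = 3/8; weight (1/4)·(3/8) = 3/32.
If it is behind door 2 (prior 1/4): the host opened door 2, so this case is ruled out; weight (1/4)·0 = 0.
If it is behind door 3 (prior 1/4): door 3 holds the prize so is unavailable; the host chooses uniformly among the 2 others, probability 1/2; weight (1/4)·(1/2) = 1/8.
If it is behind door 4 (prior 1/4): door 3 is available but not opened, probability 3/4; weight (1/4)·(3/4) = 3/16.
The weights sum to 13/32.
So P(the car behind door 4 | the host opened door 2) = (3/16) / (13/32) = 6/13.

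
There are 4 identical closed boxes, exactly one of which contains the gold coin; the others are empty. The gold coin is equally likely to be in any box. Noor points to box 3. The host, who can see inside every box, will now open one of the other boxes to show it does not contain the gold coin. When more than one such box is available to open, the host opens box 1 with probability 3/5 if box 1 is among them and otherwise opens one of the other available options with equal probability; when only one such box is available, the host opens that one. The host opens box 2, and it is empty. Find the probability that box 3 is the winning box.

2/11

Consider each possible location of the gold coin in turn.
If it is in box 1 (prior 1/4): box 1 holds the prize so is unavailable; the host chooses uniformly among the 2 others, probability 1/2; weight (1/4)·(1/2) = 1/8.
If it is in box 2 (prior 1/4): the host opened box 2, so this case is ruled out; weight (1/4)·0 = 0.
If it is in box 3 (prior 1/4): box 1 is available but not opened; box 2 gets probability (1 − 3/5)/2 = 1/5; weight (1/4)·(1/5) = 1/20.
If it is in box 4 (prior 1/4): box 1 is available but not opened, probability 2/5; weight (1/4)·(2/5) = 1/10.
The weights sum to 11/40.
So P(the gold coin in box 3 | the host opened box 2) = (1/20) / (11/40) = 2/11.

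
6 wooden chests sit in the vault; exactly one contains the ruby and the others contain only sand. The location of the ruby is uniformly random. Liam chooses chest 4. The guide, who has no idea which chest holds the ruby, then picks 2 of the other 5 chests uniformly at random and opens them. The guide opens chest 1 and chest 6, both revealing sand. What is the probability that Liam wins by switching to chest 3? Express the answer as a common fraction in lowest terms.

1/4

Because the guide chose which chests to open without knowing where the ruby is, the choice is independent of the prize location. Learning that none of the 2 opened chests holds the ruby simply rules out those 2 locations and leaves the remaining 4 chests still equally likely by symmetry.
So P(the ruby in chest 3) = 1/4.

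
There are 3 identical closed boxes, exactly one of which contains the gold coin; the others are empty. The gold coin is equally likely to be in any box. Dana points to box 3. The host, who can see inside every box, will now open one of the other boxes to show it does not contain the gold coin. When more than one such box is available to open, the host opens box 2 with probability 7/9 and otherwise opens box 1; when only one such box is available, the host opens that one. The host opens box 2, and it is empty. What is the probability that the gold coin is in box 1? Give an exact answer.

Condition on the true location of the gold coin.
If it is in box 1 (prior 1/3): only box 2 is available, probability 1; weight (1/3)·1 = 1/3.
If it is in box 2 (prior 1/3): the host opened box 2, so this case is ruled out; weight (1/3)·0 = 0.
If it is in box 3 (prior 1/3): box 2 is available, opened with probability 7/9; weight (1/3)·(7/9) = 7/27.
The weights sum to 16/27.
So P(the gold coin in box 1 | the host opened box 2) = (1/3) / (16/27) = 9/16.

9/16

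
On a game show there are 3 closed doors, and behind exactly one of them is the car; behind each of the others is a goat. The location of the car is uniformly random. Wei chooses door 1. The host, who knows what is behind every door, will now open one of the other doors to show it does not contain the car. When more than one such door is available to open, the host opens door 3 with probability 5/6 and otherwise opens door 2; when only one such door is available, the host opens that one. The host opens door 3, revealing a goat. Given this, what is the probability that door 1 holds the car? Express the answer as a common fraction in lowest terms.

Consider each possible location of the car in turn.
If it is behind door 1 (prior 1/3): door 3 is available, opened with probability 5/6; weight (1/3)·(5/6) = 5/18.
If it is behind door 2 (prior 1/3): only door 3 is available, probability 1; weight (1/3)·1 = 1/3.
If it is behind door 3 (prior 1/3): the host opened door 3, so this case is ruled out; weight (1/3)·0 = 0.
The weights sum to 11/18.
So P(the car behind door 1 | the host opened door 3) = (5/18) / (11/18) = 5/11.

5/11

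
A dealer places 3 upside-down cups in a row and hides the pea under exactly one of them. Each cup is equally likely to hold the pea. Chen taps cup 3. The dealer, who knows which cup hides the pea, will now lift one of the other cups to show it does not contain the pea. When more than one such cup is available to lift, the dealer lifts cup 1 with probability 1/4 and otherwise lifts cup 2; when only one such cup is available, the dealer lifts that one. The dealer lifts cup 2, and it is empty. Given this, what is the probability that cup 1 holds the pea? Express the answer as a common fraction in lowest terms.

4/7

Apply Bayes' rule, conditioning on where the pea actually is.
If it is under cup 1 (prior 1/3): only cup 2 is available, probability 1; weight (1/3)·1 = 1/3.
If it is under cup 2 (prior 1/3): the dealer opened cup 2, so this case is ruled out; weight (1/3)·0 = 0.
If it is under cup 3 (prior 1/3): cup 1 is available but not opened, probability 3/4; weight (1/3)·(3/4) = 1/4.
The weights sum to 7/12.
So P(the pea under cup 1 | the dealer opened cup 2) = (1/3) / (7/12) = 4/7.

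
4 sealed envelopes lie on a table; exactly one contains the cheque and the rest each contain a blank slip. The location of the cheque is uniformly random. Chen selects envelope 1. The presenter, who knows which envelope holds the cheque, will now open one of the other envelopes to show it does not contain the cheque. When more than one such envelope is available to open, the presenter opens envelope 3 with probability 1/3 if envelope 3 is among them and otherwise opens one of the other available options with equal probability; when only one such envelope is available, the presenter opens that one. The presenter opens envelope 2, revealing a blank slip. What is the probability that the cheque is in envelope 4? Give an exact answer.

4/9

Consider each possible location of the cheque in turn.
If it is in envelope 1 (prior 1/4): envelope 3 is available but not opened; envelope 2 gets probability (1 − 1/3)/2 = 1/3; weight (1/4)·(1/3) = 1/12.
If it is in envelope 2 (prior 1/4): the presenter opened envelope 2, so this case is ruled out; weight (1/4)·0 = 0.
If it is in envelope 3 (prior 1/4): envelope 3 holds the prize so is unavailable; the presenter chooses uniformly among the 2 others, probability 1/2; weight (1/4)·(1/2) = 1/8.
If it is in envelope 4 (prior 1/4): envelope 3 is available but not opened, probability 2/3; weight (1/4)·(2/3) = 1/6.
The weights sum to 3/8.
So P(the cheque in envelope 4 | the presenter opened envelope 2) = (1/6) / (3/8) = 4/9.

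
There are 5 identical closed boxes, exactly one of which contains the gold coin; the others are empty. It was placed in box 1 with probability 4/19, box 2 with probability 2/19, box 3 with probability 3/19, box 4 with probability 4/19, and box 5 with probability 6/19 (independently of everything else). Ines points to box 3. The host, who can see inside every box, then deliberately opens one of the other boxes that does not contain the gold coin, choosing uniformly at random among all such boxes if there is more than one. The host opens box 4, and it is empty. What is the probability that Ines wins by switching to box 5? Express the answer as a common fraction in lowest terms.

8/19

Consider each possible location of the gold coin in turn.
If it is in box 1 (prior 4/19): the host has 3 equally likely choices, so probability 1/3; weight (4/19)·(1/3) = 4/57.
If it is in box 2 (prior 2/19): the host has 3 equally likely choices, so probability 1/3; weight (2/19)·(1/3) = 2/57.
If it is in box 3 (prior 3/19): the host has 4 equally likely choices, so probability 1/4; weight (3/19)·(1/4) = 3/76.
If it is in box 4 (prior 4/19): the host opened box 4, so this case is ruled out; weight (4/19)·0 = 0.
If it is in box 5 (prior 6/19): the host has 3 equally likely choices, so probability 1/3; weight (6/19)·(1/3) = 2/19.
The weights sum to 1/4.
So P(the gold coin in box 5 | the host opened box 4) = (2/19) / (1/4) = 8/19.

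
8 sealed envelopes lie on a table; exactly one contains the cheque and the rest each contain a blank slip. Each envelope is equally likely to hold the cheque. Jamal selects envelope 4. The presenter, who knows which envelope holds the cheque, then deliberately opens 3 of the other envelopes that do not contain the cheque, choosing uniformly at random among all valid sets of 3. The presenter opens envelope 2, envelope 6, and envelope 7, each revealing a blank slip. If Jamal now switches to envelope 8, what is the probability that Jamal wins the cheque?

7/32

Consider each possible location of the cheque in turn.
If it is in any of envelopes 1, 3, 5, and 8 (prior 1/8 each): the presenter has 20 equally likely choices, so probability 1/20; weight (1/8)·(1/20) = 1/160 each.
If it is in any of envelopes 2, 6, and 7 (prior 1/8 each): that envelope was opened and seen not to hold the prize — ruled out; weight (1/8)·0 = 0 each.
If it is in envelope 4 (prior 1/8): the presenter has 35 equally likely choices, so probability 1/35; weight (1/8)·(1/35) = 1/280.
The weights sum to 1/35.
So P(the cheque in envelope 8 | the presenter opened envelope 2, envelope 6, and envelope 7) = (1/160) / (1/35) = 7/32.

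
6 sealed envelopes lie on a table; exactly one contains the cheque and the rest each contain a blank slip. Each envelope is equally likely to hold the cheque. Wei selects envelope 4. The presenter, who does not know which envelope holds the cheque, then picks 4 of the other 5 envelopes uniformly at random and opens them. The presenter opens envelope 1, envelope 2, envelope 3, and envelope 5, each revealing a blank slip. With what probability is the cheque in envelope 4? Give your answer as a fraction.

1/2

Condition on the true location of the cheque.
If it is in any of envelopes 1, 2, 3, and 5 (prior 1/6 each): that envelope was opened and seen not to hold the prize — ruled out; weight (1/6)·0 = 0 each.
If it is in either of envelopes 4 and 6 (prior 1/6 each): the presenter picks exactly this set with probability 1/5 regardless, and none is the prize; weight (1/6)·(1/5) = 1/30 each.
The weights sum to 1/15.
So P(the cheque in envelope 4 | the presenter opened envelope 1, envelope 2, envelope 3, and envelope 5) = (1/30) / (1/15) = 1/2.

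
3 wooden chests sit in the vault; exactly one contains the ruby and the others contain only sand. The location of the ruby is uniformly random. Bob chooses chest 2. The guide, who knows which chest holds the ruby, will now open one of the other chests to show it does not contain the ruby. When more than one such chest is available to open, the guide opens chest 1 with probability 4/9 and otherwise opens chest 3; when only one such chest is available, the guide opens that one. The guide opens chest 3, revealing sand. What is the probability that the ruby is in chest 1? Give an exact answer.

Condition on the true location of the ruby.
If it is in chest 1 (prior 1/3): only chest 3 is available, probability 1; weight (1/3)·1 = 1/3.
If it is in chest 2 (prior 1/3): chest 1 is available but not opened, probability 5/9; weight (1/3)·(5/9) = 5/27.
If it is in chest 3 (prior 1/3): the guide opened chest 3, so this case is ruled out; weight (1/3)·0 = 0.
The weights sum to 14/27.
So P(the ruby in chest 1 | the guide opened chest 3) = (1/3) / (14/27) = 9/14.

9/14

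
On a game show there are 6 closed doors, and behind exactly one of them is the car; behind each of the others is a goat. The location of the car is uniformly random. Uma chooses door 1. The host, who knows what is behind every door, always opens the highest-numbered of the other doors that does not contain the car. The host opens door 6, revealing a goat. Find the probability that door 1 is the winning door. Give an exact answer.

Apply Bayes' rule, conditioning on where the car actually is.
If it is behind any of doors 1, 2, 3, 4, and 5 (prior 1/6 each): door 6 is the highest-numbered option available, probability 1; weight (1/6)·1 = 1/6 each.
If it is behind door 6 (prior 1/6): the host opened door 6, so this case is ruled out; weight (1/6)·0 = 0.
The weights sum to 5/6.
So P(the car behind door 1 | the host opened door 6) = (1/6) / (5/6) = 1/5.

1/5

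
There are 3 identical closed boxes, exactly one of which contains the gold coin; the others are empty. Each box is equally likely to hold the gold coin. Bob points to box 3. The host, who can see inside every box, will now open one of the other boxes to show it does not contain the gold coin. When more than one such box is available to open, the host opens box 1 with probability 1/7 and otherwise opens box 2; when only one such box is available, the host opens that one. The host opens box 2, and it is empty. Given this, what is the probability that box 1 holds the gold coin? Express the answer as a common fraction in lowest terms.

7/13

Apply Bayes' rule, conditioning on where the gold coin actually is.
If it is in box 1 (prior 1/3): only box 2 is available, probability 1; weight (1/3)·1 = 1/3.
If it is in box 2 (prior 1/3): the host opened box 2, so this case is ruled out; weight (1/3)·0 = 0.
If it is in box 3 (prior 1/3): box 1 is available but not opened, probability 6/7; weight (1/3)·(6/7) = 2/7.
The weights sum to 13/21.
So P(the gold coin in box 1 | the host opened box 2) = (1/3) / (13/21) = 7/13.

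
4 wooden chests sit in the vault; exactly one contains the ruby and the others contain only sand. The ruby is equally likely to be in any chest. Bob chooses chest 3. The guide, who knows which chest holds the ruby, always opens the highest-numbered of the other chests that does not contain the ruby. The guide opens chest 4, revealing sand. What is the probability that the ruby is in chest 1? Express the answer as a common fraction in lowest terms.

1/3

Condition on the true location of the ruby.
If it is in any of chests 1, 2, and 3 (prior 1/4 each): chest 4 is the highest-numbered option available, probability 1; weight (1/4)·1 = 1/4 each.
If it is in chest 4 (prior 1/4): the guide opened chest 4, so this case is ruled out; weight (1/4)·0 = 0.
The weights sum to 3/4.
So P(the ruby in chest 1 | the guide opened chest 4) = (1/4) / (3/4) = 1/3.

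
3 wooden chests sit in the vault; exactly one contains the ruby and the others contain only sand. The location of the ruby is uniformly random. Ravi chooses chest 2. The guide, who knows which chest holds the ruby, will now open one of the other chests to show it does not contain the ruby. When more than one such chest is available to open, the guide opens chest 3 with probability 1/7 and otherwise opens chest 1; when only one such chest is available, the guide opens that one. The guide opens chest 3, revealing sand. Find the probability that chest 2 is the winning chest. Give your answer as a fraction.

1/8

Consider each possible location of the ruby in turn.
If it is in chest 1 (prior 1/3): only chest 3 is available, probability 1; weight (1/3)·1 = 1/3.
If it is in chest 2 (prior 1/3): chest 3 is available, opened with probability 1/7; weight (1/3)·(1/7) = 1/21.
If it is in chest 3 (prior 1/3): the guide opened chest 3, so this case is ruled out; weight (1/3)·0 = 0.
The weights sum to 8/21.
So P(the ruby in chest 2 | the guide opened chest 3) = (1/21) / (8/21) = 1/8.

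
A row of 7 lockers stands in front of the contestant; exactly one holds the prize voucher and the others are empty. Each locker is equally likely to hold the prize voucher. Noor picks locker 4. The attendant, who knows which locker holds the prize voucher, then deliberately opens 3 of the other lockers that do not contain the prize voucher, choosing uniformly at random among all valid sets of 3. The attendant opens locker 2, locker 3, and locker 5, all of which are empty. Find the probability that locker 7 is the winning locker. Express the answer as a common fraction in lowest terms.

2/7

Consider each possible location of the prize voucher in turn.
If it is in any of lockers 1, 6, and 7 (prior 1/7 each): the attendant has 10 equally likely choices, so probability 1/10; weight (1/7)·(1/10) = 1/70 each.
If it is in any of lockers 2, 3, and 5 (prior 1/7 each): that locker was opened and seen not to hold the prize — ruled out; weight (1/7)·0 = 0 each.
If it is in locker 4 (prior 1/7): the attendant has 20 equally likely choices, so probability 1/20; weight (1/7)·(1/20) = 1/140.
The weights sum to 1/20.
So P(the prize voucher in locker 7 | the attendant opened locker 2, locker 3, and locker 5) = (1/70) / (1/20) = 2/7.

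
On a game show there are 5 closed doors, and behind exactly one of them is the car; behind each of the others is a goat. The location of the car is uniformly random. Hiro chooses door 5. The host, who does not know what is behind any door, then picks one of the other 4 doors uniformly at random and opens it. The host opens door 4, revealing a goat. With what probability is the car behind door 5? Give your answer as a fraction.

1/4

Consider each possible location of the car in turn.
If it is behind any of doors 1, 2, 3, and 5 (prior 1/5 each): the host picks door 4 with probability 1/4 regardless, and it is not the prize; weight (1/5)·(1/4) = 1/20 each.
If it is behind door 4 (prior 1/5): the host opened door 4, so this case is ruled out; weight (1/5)·0 = 0.
The weights sum to 1/5.
So P(the car behind door 5 | the host opened door 4) = (1/20) / (1/5) = 1/4.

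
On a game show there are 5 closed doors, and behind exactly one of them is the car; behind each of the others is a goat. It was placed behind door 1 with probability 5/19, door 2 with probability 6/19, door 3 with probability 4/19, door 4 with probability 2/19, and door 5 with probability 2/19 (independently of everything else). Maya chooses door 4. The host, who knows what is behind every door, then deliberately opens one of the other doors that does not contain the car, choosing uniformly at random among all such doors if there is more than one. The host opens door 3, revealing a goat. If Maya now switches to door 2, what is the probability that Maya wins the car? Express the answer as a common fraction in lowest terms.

Consider each possible location of the car in turn.
If it is behind door 1 (prior 5/19): the host has 3 equally likely choices, so probability 1/3; weight (5/19)·(1/3) = 5/57.
If it is behind door 2 (prior 6/19): the host has 3 equally likely choices, so probability 1/3; weight (6/19)·(1/3) = 2/19.
If it is behind door 3 (prior 4/19): the host opened door 3, so this case is ruled out; weight (4/19)·0 = 0.
If it is behind door 4 (prior 2/19): the host has 4 equally likely choices, so probability 1/4; weight (2/19)·(1/4) = 1/38.
If it is behind door 5 (prior 2/19): the host has 3 equally likely choices, so probability 1/3; weight (2/19)·(1/3) = 2/57.
The weights sum to 29/114.
So P(the car behind door 2 | the host opened door 3) = (2/19) / (29/114) = 12/29.

12/29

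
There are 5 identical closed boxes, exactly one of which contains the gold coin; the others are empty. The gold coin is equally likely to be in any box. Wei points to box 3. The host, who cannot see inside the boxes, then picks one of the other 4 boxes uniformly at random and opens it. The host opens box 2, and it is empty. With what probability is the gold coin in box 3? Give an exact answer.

Because the host chose which box to open without knowing where the gold coin is, the choice is independent of the prize location. Learning that box 2 does not hold the gold coin simply rules out that one location and leaves the remaining 4 boxes still equally likely by symmetry.
So P(the gold coin in box 3) = 1/4.

1/4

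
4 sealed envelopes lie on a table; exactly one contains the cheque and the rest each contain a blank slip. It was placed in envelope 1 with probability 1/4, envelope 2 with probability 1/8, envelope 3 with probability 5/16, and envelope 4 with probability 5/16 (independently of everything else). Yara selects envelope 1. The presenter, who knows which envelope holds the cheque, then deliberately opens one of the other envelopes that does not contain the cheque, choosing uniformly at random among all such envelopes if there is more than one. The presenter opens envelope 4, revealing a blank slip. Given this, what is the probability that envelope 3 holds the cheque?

Apply Bayes' rule, conditioning on where the cheque actually is.
If it is in envelope 1 (prior 1/4): the presenter has 3 equally likely choices, so probability 1/3; weight (1/4)·(1/3) = 1/12.
If it is in envelope 2 (prior 1/8): the presenter has 2 equally likely choices, so probability 1/2; weight (1/8)·(1/2) = 1/16.
If it is in envelope 3 (prior 5/16): the presenter has 2 equally likely choices, so probability 1/2; weight (5/16)·(1/2) = 5/32.
If it is in envelope 4 (prior 5/16): the presenter opened envelope 4, so this case is ruled out; weight (5/16)·0 = 0.
The weights sum to 29/96.
So P(the cheque in envelope 3 | the presenter opened envelope 4) = (5/32) / (29/96) = 15/29.

15/29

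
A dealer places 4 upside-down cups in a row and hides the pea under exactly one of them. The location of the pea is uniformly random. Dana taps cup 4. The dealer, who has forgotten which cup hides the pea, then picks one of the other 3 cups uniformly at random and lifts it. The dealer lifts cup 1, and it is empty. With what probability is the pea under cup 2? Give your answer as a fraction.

Because the dealer chose which cup to lift without knowing where the pea is, the choice is independent of the prize location. Learning that cup 1 does not hold the pea simply rules out that one location and leaves the remaining 3 cups still equally likely by symmetry.
So P(the pea under cup 2) = 1/3.

1/3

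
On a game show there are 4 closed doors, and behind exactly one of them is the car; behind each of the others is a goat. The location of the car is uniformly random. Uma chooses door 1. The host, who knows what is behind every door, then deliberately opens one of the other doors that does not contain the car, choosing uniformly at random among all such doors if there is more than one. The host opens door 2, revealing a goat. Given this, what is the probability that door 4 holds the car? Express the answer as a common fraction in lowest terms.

3/8

Condition on the true location of the car.
If it is behind door 1 (prior 1/4): the host has 3 equally likely choices, so probability 1/3; weight (1/4)·(1/3) = 1/12.
If it is behind door 2 (prior 1/4): the host opened door 2, so this case is ruled out; weight (1/4)·0 = 0.
If it is behind either of doors 3 and 4 (prior 1/4 each): the host has 2 equally likely choices, so probability 1/2; weight (1/4)·(1/2) = 1/8 each.
The weights sum to 1/3.
So P(the car behind door 4 | the host opened door 2) = (1/8) / (1/3) = 3/8.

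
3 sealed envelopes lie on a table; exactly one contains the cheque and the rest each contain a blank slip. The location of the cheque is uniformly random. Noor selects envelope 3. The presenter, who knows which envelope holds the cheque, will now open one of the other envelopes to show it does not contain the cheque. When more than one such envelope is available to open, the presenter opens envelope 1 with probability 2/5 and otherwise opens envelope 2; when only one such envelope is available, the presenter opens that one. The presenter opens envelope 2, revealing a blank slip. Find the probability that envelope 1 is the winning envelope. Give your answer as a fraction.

Apply Bayes' rule, conditioning on where the cheque actually is.
If it is in envelope 1 (prior 1/3): only envelope 2 is available, probability 1; weight (1/3)·1 = 1/3.
If it is in envelope 2 (prior 1/3): the presenter opened envelope 2, so this case is ruled out; weight (1/3)·0 = 0.
If it is in envelope 3 (prior 1/3): envelope 1 is available but not opened, probability 3/5; weight (1/3)·(3/5) = 1/5.
The weights sum to 8/15.
So P(the cheque in envelope 1 | the presenter opened envelope 2) = (1/3) / (8/15) = 5/8.

5/8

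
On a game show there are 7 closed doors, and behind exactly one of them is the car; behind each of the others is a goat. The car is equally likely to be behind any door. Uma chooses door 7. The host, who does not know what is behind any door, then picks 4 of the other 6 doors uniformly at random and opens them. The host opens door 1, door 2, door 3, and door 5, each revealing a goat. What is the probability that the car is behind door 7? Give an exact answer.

1/3

Because the host chose which doors to open without knowing where the car is, the choice is independent of the prize location. Learning that none of the 4 opened doors holds the car simply rules out those 4 locations and leaves the remaining 3 doors still equally likely by symmetry.
So P(the car behind door 7) = 1/3.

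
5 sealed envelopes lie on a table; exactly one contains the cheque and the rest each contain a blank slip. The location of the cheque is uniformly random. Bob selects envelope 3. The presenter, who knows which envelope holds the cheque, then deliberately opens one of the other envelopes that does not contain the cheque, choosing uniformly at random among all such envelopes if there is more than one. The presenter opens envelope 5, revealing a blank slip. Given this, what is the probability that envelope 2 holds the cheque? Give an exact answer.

Condition on the true location of the cheque.
If it is in any of envelopes 1, 2, and 4 (prior 1/5 each): the presenter has 3 equally likely choices, so probability 1/3; weight (1/5)·(1/3) = 1/15 each.
If it is in envelope 3 (prior 1/5): the presenter has 4 equally likely choices, so probability 1/4; weight (1/5)·(1/4) = 1/20.
If it is in envelope 5 (prior 1/5): the presenter opened envelope 5, so this case is ruled out; weight (1/5)·0 = 0.
The weights sum to 1/4.
So P(the cheque in envelope 2 | the presenter opened envelope 5) = (1/15) / (1/4) = 4/15.

4/15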